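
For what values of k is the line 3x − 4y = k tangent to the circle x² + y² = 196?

k = −70 or k = 70

The line touches the circle iff its distance from (0, 0) is 14:
|3·0 − 4·0 − k| / √25 = 14
|k| = 14·5, so k = 70 or k = −70.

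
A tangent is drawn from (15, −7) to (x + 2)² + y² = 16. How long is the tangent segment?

√322

The centre is (−2, 0) and r = 4. The square of the distance from P to the centre is 289 + 49 = 338.
The tangent meets the radius at right angles, so tangent² = |PO|² − r² = 338 − 16 = 322.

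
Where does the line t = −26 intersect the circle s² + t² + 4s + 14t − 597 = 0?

From the line, t = −26. Substituting:
s² + 4s − 285 = 0
s = 15 or s = −19, giving (15, −26) and (−19, −26).

(−19, −26) and (15, −26)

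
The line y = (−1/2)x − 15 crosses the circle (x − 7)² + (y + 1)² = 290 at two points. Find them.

From the line, y = (−30 − x)/2. Substituting:
5x² − 180 = 0  ⟹  x² − 36 = 0
x = 6 or x = −6, giving (6, −18) and (−6, −12).

(−6, −12) and (6, −18)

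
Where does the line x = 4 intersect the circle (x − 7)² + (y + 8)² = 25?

The line gives x = 4. Substituting into the circle:
y² + 16y + 48 = 0
y = −4 or y = −12, giving (4, −4) and (4, −12).

(4, −12) and (4, −4)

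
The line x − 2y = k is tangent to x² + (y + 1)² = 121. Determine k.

The line touches the circle iff its distance from (0, −1) is 11:
|1·0 − 2·(−1) − k| / √5 = 11
|k − (2)| = 11√5.

k = 2 ± 11√5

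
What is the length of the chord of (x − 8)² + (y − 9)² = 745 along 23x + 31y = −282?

√1490

Substitute y = (−282 − 23x)/31:
1490x² + 10430x − 339720 = 0  ⟹  x² + 7x − 228 = 0
x = 12 or x = −19, giving (12, −18) and (−19, 5).
|(12, −18) − (−19, 5)| = √((31)² + (−23)²) = √1490.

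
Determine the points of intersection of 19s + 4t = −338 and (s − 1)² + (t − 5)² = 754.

(−22, 20) and (−14, −18)

Substitute t = (−338 − 19s)/4:
377s² + 13572s + 116116 = 0  ⟹  s² + 36s + 308 = 0
s = −14 or s = −22, giving (−14, −18) and (−22, 20).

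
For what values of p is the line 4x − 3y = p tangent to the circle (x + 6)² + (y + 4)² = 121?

Tangency holds when the distance from the centre (−6, −4) to the line equals the radius 11:
|4·(−6) − 3·(−4) − p| / √25 = 11
|p − (−12)| = 11·5, so p = 43 or p = −67.

p = −67 or p = 43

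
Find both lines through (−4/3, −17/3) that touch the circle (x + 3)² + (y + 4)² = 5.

Write the tangent as mx − y + (−17/3 − m·(−4/3)) = 0 and set its distance from the centre to √5:
[m·(−5/3) − (5/3)]² = 5(m² + 1)
2m² − 5m + 2 = 0, so m = 2 or m = 1/2.
Through (−4/3, −17/3) these give 2x − y = 3 and x − 2y = 10.

2x − y = 3 and x − 2y = 10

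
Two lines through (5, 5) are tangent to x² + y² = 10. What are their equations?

3x − y = 10 and x − 3y = −10

A line y − (5) = m(x − (5)) is tangent when its distance from (0, 0) is √10:
(−5m − (−5))² = 10(m² + 1)
3m² − 10m + 3 = 0, so m = 3 or m = 1/3.
With m = 3: 3x − y = 10. With m = 1/3: x − 3y = −10.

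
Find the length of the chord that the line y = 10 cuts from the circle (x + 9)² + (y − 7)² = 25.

Substitute y = 10:
x² + 18x + 65 = 0
x = −5 or x = −13, giving (−5, 10) and (−13, 10).
|(−5, 10) − (−13, 10)| = √((8)² + (0)²) = 8.

8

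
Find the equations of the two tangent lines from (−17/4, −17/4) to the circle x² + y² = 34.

Write the tangent as mx − y + (−17/4 − m·(−17/4)) = 0 and set its distance from the centre to √34:
[m·(17/4) − (17/4)]² = 34(m² + 1)
15m² + 34m + 15 = 0, so m = −5/3 or m = −3/5.
Through (−17/4, −17/4) these give 5x + 3y = −34 and 3x + 5y = −34.

5x + 3y = −34 and 3x + 5y = −34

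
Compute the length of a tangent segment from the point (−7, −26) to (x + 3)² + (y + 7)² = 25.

4√22

With centre O = (−3, −7), |OP|² = 377 and r² = 25.
By the tangent–radius right angle, tangent length = √(|PO|² − r²) = √352 = 4√22.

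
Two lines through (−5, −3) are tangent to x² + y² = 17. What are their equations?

A line y − (−3) = m(x − (−5)) is tangent when its distance from (0, 0) is √17:
[m·(5) − (3)]² = 17(m² + 1)
4m² − 15m − 4 = 0, so m = 4 or m = −1/4.
Through (−5, −3) these give 4x − y = −17 and x + 4y = −17.

4x − y = −17 and x + 4y = −17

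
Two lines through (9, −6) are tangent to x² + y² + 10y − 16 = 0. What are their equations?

A line y − (−6) = m(x − (9)) is tangent when its distance from (0, −5) is √41:
(−9m − (1))² = 41(m² + 1)
20m² + 9m − 20 = 0, so m = 4/5 or m = −5/4.
With m = 4/5: 4x − 5y = 66. With m = −5/4: 5x + 4y = 21.

4x − 5y = 66 and 5x + 4y = 21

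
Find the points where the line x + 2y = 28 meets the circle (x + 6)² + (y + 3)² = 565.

(−12, 20) and (16, 6)

From the line, y = (28 − x)/2. Substituting:
5x² − 20x − 960 = 0  ⟹  x² − 4x − 192 = 0
x = 16 or x = −12, giving (16, 6) and (−12, 20).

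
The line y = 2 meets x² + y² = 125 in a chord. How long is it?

Centre (0, 0), r² = 125. Perpendicular distance d from centre to line = |−2| / √1 = 2.
Chord = 2√(r² − d²) = 2·√(121) = 22.

22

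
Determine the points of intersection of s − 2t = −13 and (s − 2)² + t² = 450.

(−19, −3) and (17, 15)

Express t = (13 + s)/2 and substitute into the circle:
5s² + 10s − 1615 = 0  ⟹  s² + 2s − 323 = 0
s = 17 or s = −19, giving (17, 15) and (−19, −3).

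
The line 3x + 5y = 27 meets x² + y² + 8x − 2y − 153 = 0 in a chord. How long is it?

4√34

Substitute y = (27 − 3x)/5:
34x² + 68x − 3366 = 0  ⟹  x² + 2x − 99 = 0
x = 9 or x = −11, giving (9, 0) and (−11, 12).
Chord length = distance between (9, 0) and (−11, 12) = √544 = 4√34.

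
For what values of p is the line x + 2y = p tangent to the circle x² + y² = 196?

p = ±14√5

For a tangent, require d(centre, line) = r = 14.
|1·0 + 2·0 − p| / √5 = 14
|p| = 14√5.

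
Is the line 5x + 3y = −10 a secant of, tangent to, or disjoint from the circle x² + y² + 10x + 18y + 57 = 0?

d² = (5·(−5) + 3·(−9) − (−10))²/34 = 882/17; r² = 49.
Since d² > r², the line lies outside the circle.

disjoint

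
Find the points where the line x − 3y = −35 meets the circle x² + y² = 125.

(−5, 10) and (−2, 11)

Express y = (35 + x)/3 and substitute into the circle:
10x² + 70x + 100 = 0  ⟹  x² + 7x + 10 = 0
x = −2 or x = −5, giving (−2, 11) and (−5, 10).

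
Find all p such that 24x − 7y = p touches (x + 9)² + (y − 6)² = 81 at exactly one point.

The line touches the circle iff its distance from (−9, 6) is 9:
|24·(−9) − 7·6 − p| / √625 = 9
|p − (−258)| = 9·25, so p = −33 or p = −483.

p = −483 or p = −33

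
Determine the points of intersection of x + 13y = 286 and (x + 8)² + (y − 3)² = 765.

(−26, 24) and (13, 21)

Substitute y = (286 − x)/13:
170x² + 2210x − 57460 = 0  ⟹  x² + 13x − 338 = 0
x = 13 or x = −26, giving (13, 21) and (−26, 24).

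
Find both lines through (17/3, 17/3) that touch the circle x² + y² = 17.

Write the tangent as mx − y + (17/3 − m·(17/3)) = 0 and set its distance from the centre to √17:
(−17/3m − (−17/3))² = 17(m² + 1)
4m² − 17m + 4 = 0, so m = 1/4 or m = 4.
With m = 1/4: x − 4y = −17. With m = 4: 4x − y = 17.

x − 4y = −17 and 4x − y = 17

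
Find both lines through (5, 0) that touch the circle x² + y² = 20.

Write the tangent as mx − y + (0 − m·(5)) = 0 and set its distance from the centre to 2√5:
(−5m − (0))² = 20(m² + 1)
m² − 4 = 0, so m = −2 or m = 2.
With m = −2: 2x + y = 10. With m = 2: 2x − y = 10.

2x + y = 10 and 2x − y = 10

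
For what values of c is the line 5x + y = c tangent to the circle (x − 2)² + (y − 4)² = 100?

c = 14 ± 10√26

Tangency holds when the distance from the centre (2, 4) to the line equals the radius 10:
|5·2 + 1·4 − c| / √26 = 10
|c − (14)| = 10√26.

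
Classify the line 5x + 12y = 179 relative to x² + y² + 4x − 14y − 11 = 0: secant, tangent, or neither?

Centre (−2, 7), r² = 64. Distance² from centre to line = (−105)²/169 = 11025/169.
Since d² > r², the line lies outside the circle.

neither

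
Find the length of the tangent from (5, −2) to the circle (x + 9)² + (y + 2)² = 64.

2√33

With centre O = (−9, −2), |OP|² = 196 and r² = 64.
By the tangent–radius right angle, tangent length = √(|PO|² − r²) = √132 = 2√33.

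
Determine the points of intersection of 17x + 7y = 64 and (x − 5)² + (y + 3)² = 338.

Express y = (64 − 17x)/7 and substitute into the circle:
338x² − 3380x − 8112 = 0  ⟹  x² − 10x − 24 = 0
x = 12 or x = −2, giving (12, −20) and (−2, 14).

(−2, 14) and (12, −20)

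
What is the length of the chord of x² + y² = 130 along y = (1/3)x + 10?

The distance from (0, 0) to the line is 30/√10, and r² = 130.
Chord = 2√(r² − d²) = 2·√(40) = 4√10.

4√10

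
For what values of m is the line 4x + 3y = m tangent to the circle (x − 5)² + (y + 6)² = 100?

m = −48 or m = 52

The line touches the circle iff its distance from (5, −6) is 10:
|4·5 + 3·(−6) − m| / √25 = 10
|m − (2)| = 10·5, so m = 52 or m = −48.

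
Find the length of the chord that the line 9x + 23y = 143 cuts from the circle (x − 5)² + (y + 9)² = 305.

The distance from (5, −9) to the line is 305/√610, and r² = 305.
Chord = 2√(r² − d²) = 2·√(305/2) = √610.

√610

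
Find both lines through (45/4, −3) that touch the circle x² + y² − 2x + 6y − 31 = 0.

4x + 5y = 30 and 4x − 5y = 60

Let a tangent through (45/4, −3) have slope m. Its distance from (1, −3) must equal √41:
[m·(−41/4) − (0)]² = 41(m² + 1)
25m² − 16 = 0, so m = −4/5 or m = 4/5.
Through (45/4, −3) these give 4x + 5y = 30 and 4x − 5y = 60.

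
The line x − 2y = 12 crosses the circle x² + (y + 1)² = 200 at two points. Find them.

Express y = (−12 + x)/2 and substitute into the circle:
5x² − 20x − 700 = 0  ⟹  x² − 4x − 140 = 0
x = 14 or x = −10, giving (14, 1) and (−10, −11).

(−10, −11) and (14, 1)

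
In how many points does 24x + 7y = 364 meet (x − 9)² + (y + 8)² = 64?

Centre (9, −8), r² = 64. Distance² from centre to line = (−204)²/625 = 41616/625.
Since d² > r², the line lies outside the circle.

0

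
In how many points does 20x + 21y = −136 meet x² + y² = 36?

d² = (20·0 + 21·0 − (−136))²/841 = 18496/841; r² = 36.
Since d² < r², the line cuts the circle twice.

2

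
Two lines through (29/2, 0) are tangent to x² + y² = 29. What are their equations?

Let a tangent through (29/2, 0) have slope m. Its distance from (0, 0) must equal √29:
[m·(−29/2) − (0)]² = 29(m² + 1)
25m² − 4 = 0, so m = −2/5 or m = 2/5.
Through (29/2, 0) these give 2x + 5y = 29 and 2x − 5y = 29.

2x + 5y = 29 and 2x − 5y = 29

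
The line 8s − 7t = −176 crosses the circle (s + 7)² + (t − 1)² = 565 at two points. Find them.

(−29, −8) and (−1, 24)

Express t = (176 + 8s)/7 and substitute into the circle:
113s² + 3390s + 3277 = 0  ⟹  s² + 30s + 29 = 0
s = −1 or s = −29, giving (−1, 24) and (−29, −8).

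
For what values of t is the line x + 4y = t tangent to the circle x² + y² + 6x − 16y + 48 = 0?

For a tangent, require d(centre, line) = r = 5.
|1·(−3) + 4·8 − t| / √17 = 5
|t − (29)| = 5√17.

t = 29 ± 5√17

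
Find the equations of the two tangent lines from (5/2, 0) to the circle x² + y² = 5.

2x + y = 5 and 2x − y = 5

A line y − (0) = m(x − (5/2)) is tangent when its distance from (0, 0) is √5:
(−5/2m − (0))² = 5(m² + 1)
m² − 4 = 0, so m = −2 or m = 2.
With m = −2: 2x + y = 5. With m = 2: 2x − y = 5.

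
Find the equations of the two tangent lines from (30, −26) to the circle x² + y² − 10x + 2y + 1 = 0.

Let a tangent through (30, −26) have slope m. Its distance from (5, −1) must equal 5:
(−25m − (25))² = 25(m² + 1)
12m² + 25m + 12 = 0, so m = −4/3 or m = −3/4.
With m = −4/3: 4x + 3y = 42. With m = −3/4: 3x + 4y = −14.

4x + 3y = 42 and 3x + 4y = −14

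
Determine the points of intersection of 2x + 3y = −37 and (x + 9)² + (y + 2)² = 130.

(−20, 1) and (−2, −11)

From the line, y = (−37 − 2x)/3. Substituting:
13x² + 286x + 520 = 0  ⟹  x² + 22x + 40 = 0
x = −2 or x = −20, giving (−2, −11) and (−20, 1).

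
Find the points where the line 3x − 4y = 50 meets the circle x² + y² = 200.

Express y = (−50 + 3x)/4 and substitute into the circle:
25x² − 300x − 700 = 0  ⟹  x² − 12x − 28 = 0
x = 14 or x = −2, giving (14, −2) and (−2, −14).

(−2, −14) and (14, −2)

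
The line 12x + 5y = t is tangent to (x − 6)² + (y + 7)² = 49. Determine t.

For a tangent, require d(centre, line) = r = 7.
|12·6 + 5·(−7) − t| / √169 = 7
|t − (37)| = 7·13, so t = 128 or t = −54.

t = −54 or t = 128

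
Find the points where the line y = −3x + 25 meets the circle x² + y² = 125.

Substitute y = −3x + 25:
10x² − 150x + 500 = 0  ⟹  x² − 15x + 50 = 0
x = 10 or x = 5, giving (10, −5) and (5, 10).

(5, 10) and (10, −5)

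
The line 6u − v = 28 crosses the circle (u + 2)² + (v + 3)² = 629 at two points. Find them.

Substitute v = 6u − 28:
37u² − 296u = 0  ⟹  u² − 8u = 0
u = 8 or u = 0, giving (8, 20) and (0, −28).

(0, −28) and (8, 20)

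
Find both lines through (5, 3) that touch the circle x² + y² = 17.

Let a tangent through (5, 3) have slope m. Its distance from (0, 0) must equal √17:
[m·(−5) − (−3)]² = 17(m² + 1)
4m² − 15m − 4 = 0, so m = 4 or m = −1/4.
With m = 4: 4x − y = 17. With m = −1/4: x + 4y = 17.

4x − y = 17 and x + 4y = 17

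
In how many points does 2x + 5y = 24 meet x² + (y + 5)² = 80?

0

Centre (0, −5), r² = 80. Distance² from centre to line = (−49)²/29 = 2401/29.
Since d² > r², the line lies outside the circle.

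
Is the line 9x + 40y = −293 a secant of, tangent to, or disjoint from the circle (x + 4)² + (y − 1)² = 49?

disjoint

Substituting the line into the circle gives 1681x² + 18794x + 58089 = 0.
Discriminant = (18794)² − 4·1681·(58089) = −37376000 < 0.
No real roots: the line does not meet the circle.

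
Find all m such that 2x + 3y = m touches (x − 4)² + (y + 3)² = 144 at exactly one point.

m = −1 ± 12√13

Tangency holds when the distance from the centre (4, −3) to the line equals the radius 12:
|2·4 + 3·(−3) − m| / √13 = 12
|m − (−1)| = 12√13.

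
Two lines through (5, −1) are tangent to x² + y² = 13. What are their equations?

2x − 3y = 13 and 3x + 2y = 13

Let a tangent through (5, −1) have slope m. Its distance from (0, 0) must equal √13:
(−5m − (1))² = 13(m² + 1)
6m² + 5m − 6 = 0, so m = 2/3 or m = −3/2.
Through (5, −1) these give 2x − 3y = 13 and 3x + 2y = 13.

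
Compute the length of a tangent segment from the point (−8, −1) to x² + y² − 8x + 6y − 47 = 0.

The centre is (4, −3) and r = 6√2. The square of the distance from P to the centre is 144 + 4 = 148.
By the tangent–radius right angle, tangent length = √(|PO|² − r²) = √76 = 2√19.

2√19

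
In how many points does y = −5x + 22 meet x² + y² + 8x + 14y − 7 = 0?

0

Substituting the line into the circle gives 26x² − 282x + 785 = 0.
Discriminant = (−282)² − 4·26·(785) = −2116 < 0.
No real roots: the line does not meet the circle.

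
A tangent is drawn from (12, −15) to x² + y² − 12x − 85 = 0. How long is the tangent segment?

2√35

The centre is (6, 0) and r = 11. The square of the distance from P to the centre is 36 + 225 = 261.
By the tangent–radius right angle, tangent length = √(|PO|² − r²) = √140 = 2√35.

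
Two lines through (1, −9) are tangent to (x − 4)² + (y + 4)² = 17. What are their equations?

4x + y = −5 and x − 4y = 37

Let a tangent through (1, −9) have slope m. Its distance from (4, −4) must equal √17:
[m·(3) − (5)]² = 17(m² + 1)
4m² + 15m − 4 = 0, so m = −4 or m = 1/4.
Through (1, −9) these give 4x + y = −5 and x − 4y = 37.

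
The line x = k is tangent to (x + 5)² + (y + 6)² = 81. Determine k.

Tangency holds when the distance from the centre (−5, −6) to the line equals the radius 9:
|1·(−5) + 0·(−6) − k| / √1 = 9
|k − (−5)| = 9, so k = 4 or k = −14.

k = −14 or k = 4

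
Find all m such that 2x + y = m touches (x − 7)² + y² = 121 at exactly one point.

The line touches the circle iff its distance from (7, 0) is 11:
|2·7 + 1·0 − m| / √5 = 11
|m − (14)| = 11√5.

m = 14 ± 11√5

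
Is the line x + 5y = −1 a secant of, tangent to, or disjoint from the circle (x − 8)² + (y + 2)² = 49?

secant

Substituting the line into the circle gives 26x² − 418x + 456 = 0.
Δ = 174724 − 47424 = 127300.
Two real roots: the line is a secant.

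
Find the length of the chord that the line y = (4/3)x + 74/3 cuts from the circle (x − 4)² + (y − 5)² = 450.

30

From the line, y = (74 + 4x)/3. Substituting:
25x² + 400x − 425 = 0  ⟹  x² + 16x − 17 = 0
x = 1 or x = −17, giving (1, 26) and (−17, 2).
|(1, 26) − (−17, 2)| = √((18)² + (24)²) = 30.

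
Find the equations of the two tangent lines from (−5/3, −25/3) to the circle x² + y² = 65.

4x + 7y = −65 and x − 8y = 65

Let a tangent through (−5/3, −25/3) have slope m. Its distance from (0, 0) must equal √65:
(5/3m − (25/3))² = 65(m² + 1)
56m² + 25m − 4 = 0, so m = −4/7 or m = 1/8.
With m = −4/7: 4x + 7y = −65. With m = 1/8: x − 8y = 65.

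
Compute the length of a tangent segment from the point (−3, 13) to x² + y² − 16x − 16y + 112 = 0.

√130

The centre is (8, 8) and r = 4. The square of the distance from P to the centre is 121 + 25 = 146.
By the tangent–radius right angle, tangent length = √(|PO|² − r²) = √130.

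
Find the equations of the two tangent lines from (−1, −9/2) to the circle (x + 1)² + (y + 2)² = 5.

x + 2y = −10 and x − 2y = 8

Let a tangent through (−1, −9/2) have slope m. Its distance from (−1, −2) must equal √5:
[m·(0) − (5/2)]² = 5(m² + 1)
4m² − 1 = 0, so m = −1/2 or m = 1/2.
With m = −1/2: x + 2y = −10. With m = 1/2: x − 2y = 8.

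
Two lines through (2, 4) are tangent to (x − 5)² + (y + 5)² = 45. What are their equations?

2x − y = 0 and x + 2y = 10

A line y − (4) = m(x − (2)) is tangent when its distance from (5, −5) is 3√5:
[m·(3) − (−9)]² = 45(m² + 1)
2m² − 3m − 2 = 0, so m = 2 or m = −1/2.
With m = 2: 2x − y = 0. With m = −1/2: x + 2y = 10.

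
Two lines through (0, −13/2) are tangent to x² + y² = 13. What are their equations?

Write the tangent as mx − y + (−13/2 − m·(0)) = 0 and set its distance from the centre to √13:
[m·(0) − (13/2)]² = 13(m² + 1)
4m² − 9 = 0, so m = −3/2 or m = 3/2.
Through (0, −13/2) these give 3x + 2y = −13 and 3x − 2y = 13.

3x + 2y = −13 and 3x − 2y = 13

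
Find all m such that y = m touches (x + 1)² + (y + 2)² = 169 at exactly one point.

m = −15 or m = 11

The line touches the circle iff its distance from (−1, −2) is 13:
|0·(−1) + 1·(−2) − m| / √1 = 13
|m − (−2)| = 13, so m = 11 or m = −15.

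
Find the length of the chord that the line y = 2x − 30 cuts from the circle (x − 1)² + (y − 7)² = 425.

12√5

The distance from (1, 7) to the line is 35/√5, and r² = 425.
Half the chord is √(r² − d²) = √(180), so the full chord is 12√5.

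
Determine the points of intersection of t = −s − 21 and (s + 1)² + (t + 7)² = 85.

Express t = −s − 21 and substitute into the circle:
2s² + 30s + 112 = 0  ⟹  s² + 15s + 56 = 0
s = −7 or s = −8, giving (−7, −14) and (−8, −13).

(−8, −13) and (−7, −14)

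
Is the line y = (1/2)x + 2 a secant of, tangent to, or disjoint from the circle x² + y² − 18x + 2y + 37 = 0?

tangent

Centre (9, −1), r² = 45. Distance² from centre to line = (15)²/5 = 45.
Since d² = r², the line is tangent.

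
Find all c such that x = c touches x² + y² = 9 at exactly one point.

Tangency holds when the distance from the centre (0, 0) to the line equals the radius 3:
|1·0 + 0·0 − c| / √1 = 3
|c| = 3, so c = 3 or c = −3.

c = −3 or c = 3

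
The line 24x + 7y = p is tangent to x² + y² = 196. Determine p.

The line touches the circle iff its distance from (0, 0) is 14:
|24·0 + 7·0 − p| / √625 = 14
|p| = 14·25, so p = 350 or p = −350.

p = −350 or p = 350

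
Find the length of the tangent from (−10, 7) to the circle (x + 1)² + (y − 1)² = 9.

Centre (−1, 1), r² = 9. |PO|² = (−9)² + (6)² = 117.
The tangent meets the radius at right angles, so tangent² = |PO|² − r² = 117 − 9 = 108.

6√3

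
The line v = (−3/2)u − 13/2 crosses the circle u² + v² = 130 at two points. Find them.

Substitute v = (−13 − 3u)/2:
13u² + 78u − 351 = 0  ⟹  u² + 6u − 27 = 0
u = 3 or u = −9, giving (3, −11) and (−9, 7).

(−9, 7) and (3, −11)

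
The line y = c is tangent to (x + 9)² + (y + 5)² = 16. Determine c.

Tangency holds when the distance from the centre (−9, −5) to the line equals the radius 4:
|0·(−9) + 1·(−5) − c| / √1 = 4
|c − (−5)| = 4, so c = −1 or c = −9.

c = −9 or c = −1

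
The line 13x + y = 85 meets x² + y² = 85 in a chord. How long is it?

√170

The distance from (0, 0) to the line is 85/√170, and r² = 85.
Half the chord is √(r² − d²) = √(85/2), so the full chord is √170.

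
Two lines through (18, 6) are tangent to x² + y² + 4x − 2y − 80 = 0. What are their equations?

Let a tangent through (18, 6) have slope m. Its distance from (−2, 1) must equal √85:
(−20m − (−5))² = 85(m² + 1)
63m² − 40m − 12 = 0, so m = 6/7 or m = −2/9.
With m = 6/7: 6x − 7y = 66. With m = −2/9: 2x + 9y = 90.

6x − 7y = 66 and 2x + 9y = 90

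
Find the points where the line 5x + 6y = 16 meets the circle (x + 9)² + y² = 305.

(−16, 16) and (8, −4)

Substitute y = (16 − 5x)/6:
61x² + 488x − 7808 = 0  ⟹  x² + 8x − 128 = 0
x = 8 or x = −16, giving (8, −4) and (−16, 16).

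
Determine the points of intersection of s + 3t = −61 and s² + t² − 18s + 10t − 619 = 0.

(−16, −15) and (23, −28)

Substitute t = (−61 − s)/3:
10s² − 70s − 3680 = 0  ⟹  s² − 7s − 368 = 0
s = 23 or s = −16, giving (23, −28) and (−16, −15).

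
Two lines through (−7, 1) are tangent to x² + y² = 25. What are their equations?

3x − 4y = −25 and 4x + 3y = −25

Write the tangent as mx − y + (1 − m·(−7)) = 0 and set its distance from the centre to 5:
(7m − (−1))² = 25(m² + 1)
12m² + 7m − 12 = 0, so m = 3/4 or m = −4/3.
With m = 3/4: 3x − 4y = −25. With m = −4/3: 4x + 3y = −25.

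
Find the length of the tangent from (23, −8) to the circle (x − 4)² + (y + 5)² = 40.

The centre is (4, −5) and r = 2√10. The square of the distance from P to the centre is 361 + 9 = 370.
The tangent meets the radius at right angles, so tangent² = |PO|² − r² = 370 − 40 = 330.

√330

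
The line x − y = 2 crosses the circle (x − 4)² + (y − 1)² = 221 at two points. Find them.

From the line, y = x − 2. Substituting:
2x² − 14x − 196 = 0  ⟹  x² − 7x − 98 = 0
x = 14 or x = −7, giving (14, 12) and (−7, −9).

(−7, −9) and (14, 12)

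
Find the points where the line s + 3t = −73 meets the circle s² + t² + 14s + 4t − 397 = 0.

Express t = (−73 − s)/3 and substitute into the circle:
10s² + 260s + 880 = 0  ⟹  s² + 26s + 88 = 0
s = −4 or s = −22, giving (−4, −23) and (−22, −17).

(−22, −17) and (−4, −23)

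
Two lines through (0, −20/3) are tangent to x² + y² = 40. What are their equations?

A line y − (−20/3) = m(x − (0)) is tangent when its distance from (0, 0) is 2√10:
(0m − (20/3))² = 40(m² + 1)
9m² − 1 = 0, so m = 1/3 or m = −1/3.
With m = 1/3: x − 3y = 20. With m = −1/3: x + 3y = −20.

x − 3y = 20 and x + 3y = −20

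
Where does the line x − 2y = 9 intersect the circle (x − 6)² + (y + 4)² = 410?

(−13, −11) and (23, 7)

From the line, y = (−9 + x)/2. Substituting:
5x² − 50x − 1495 = 0  ⟹  x² − 10x − 299 = 0
x = 23 or x = −13, giving (23, 7) and (−13, −11).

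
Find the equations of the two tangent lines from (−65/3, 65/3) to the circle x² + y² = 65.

Let a tangent through (−65/3, 65/3) have slope m. Its distance from (0, 0) must equal √65:
(65/3m − (−65/3))² = 65(m² + 1)
28m² + 65m + 28 = 0, so m = −7/4 or m = −4/7.
Through (−65/3, 65/3) these give 7x + 4y = −65 and 4x + 7y = 65.

7x + 4y = −65 and 4x + 7y = 65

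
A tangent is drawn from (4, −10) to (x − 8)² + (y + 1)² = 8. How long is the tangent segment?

Centre (8, −1), r² = 8. |PO|² = (−4)² + (−9)² = 97.
By the tangent–radius right angle, tangent length = √(|PO|² − r²) = √89.

√89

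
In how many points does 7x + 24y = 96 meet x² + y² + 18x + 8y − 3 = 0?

0

d² = (7·(−9) + 24·(−4) − (96))²/625 = 2601/25; r² = 100.
Since d² > r², the line lies outside the circle.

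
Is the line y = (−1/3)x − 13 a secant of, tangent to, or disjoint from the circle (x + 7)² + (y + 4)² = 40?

tangent

Substituting the line into the circle gives 10x² + 180x + 810 = 0.
Δ = 32400 − 32400 = 0.
A repeated root: the line is tangent.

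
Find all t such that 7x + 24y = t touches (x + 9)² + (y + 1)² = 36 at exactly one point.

t = −237 or t = 63

The line touches the circle iff its distance from (−9, −1) is 6:
|7·(−9) + 24·(−1) − t| / √625 = 6
|t − (−87)| = 6·25, so t = 63 or t = −237.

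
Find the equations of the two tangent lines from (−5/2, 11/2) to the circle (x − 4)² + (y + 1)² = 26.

Write the tangent as mx − y + (11/2 − m·(−5/2)) = 0 and set its distance from the centre to √26:
(13/2m − (−13/2))² = 26(m² + 1)
5m² + 26m + 5 = 0, so m = −5 or m = −1/5.
Through (−5/2, 11/2) these give 5x + y = −7 and x + 5y = 25.

5x + y = −7 and x + 5y = 25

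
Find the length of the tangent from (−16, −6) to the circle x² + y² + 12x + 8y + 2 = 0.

Centre (−6, −4), r² = 50. |PO|² = (−10)² + (−2)² = 104.
The tangent meets the radius at right angles, so tangent² = |PO|² − r² = 104 − 50 = 54.

3√6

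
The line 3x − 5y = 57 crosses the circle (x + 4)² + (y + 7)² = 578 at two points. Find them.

Express y = (−57 + 3x)/5 and substitute into the circle:
34x² + 68x − 13566 = 0  ⟹  x² + 2x − 399 = 0
x = 19 or x = −21, giving (19, 0) and (−21, −24).

(−21, −24) and (19, 0)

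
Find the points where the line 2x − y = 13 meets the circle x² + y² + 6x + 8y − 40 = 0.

From the line, y = 2x − 13. Substituting:
5x² − 30x + 25 = 0  ⟹  x² − 6x + 5 = 0
x = 5 or x = 1, giving (5, −3) and (1, −11).

(1, −11) and (5, −3)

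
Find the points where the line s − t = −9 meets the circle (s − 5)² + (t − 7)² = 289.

Substitute t = s + 9:
2s² − 6s − 260 = 0  ⟹  s² − 3s − 130 = 0
s = 13 or s = −10, giving (13, 22) and (−10, −1).

(−10, −1) and (13, 22)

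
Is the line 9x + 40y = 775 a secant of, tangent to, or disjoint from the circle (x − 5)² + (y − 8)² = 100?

d² = (9·5 + 40·8 − (775))²/1681 = 100; r² = 100.
Since d² = r², the line is tangent.

tangent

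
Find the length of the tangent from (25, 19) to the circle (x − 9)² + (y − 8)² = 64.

√313

Centre (9, 8), r² = 64. |PO|² = (16)² + (11)² = 377.
By the tangent–radius right angle, tangent length = √(|PO|² − r²) = √313.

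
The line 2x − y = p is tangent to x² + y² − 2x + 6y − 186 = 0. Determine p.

Tangency holds when the distance from the centre (1, −3) to the line equals the radius 14:
|2·1 − 1·(−3) − p| / √5 = 14
|p − (5)| = 14√5.

p = 5 ± 14√5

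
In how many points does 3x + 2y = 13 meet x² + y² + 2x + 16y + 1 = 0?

0

Substituting the line into the circle gives 13x² − 166x + 589 = 0.
Δ = 27556 − 30628 = −3072.
No real roots: the line does not meet the circle.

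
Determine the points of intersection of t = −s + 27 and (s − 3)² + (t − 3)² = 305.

From the line, t = −s + 27. Substituting:
2s² − 54s + 280 = 0  ⟹  s² − 27s + 140 = 0
s = 20 or s = 7, giving (20, 7) and (7, 20).

(7, 20) and (20, 7)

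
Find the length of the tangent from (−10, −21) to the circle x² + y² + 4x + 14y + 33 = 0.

With centre O = (−2, −7), |OP|² = 260 and r² = 20.
By the tangent–radius right angle, tangent length = √(|PO|² − r²) = √240 = 4√15.

4√15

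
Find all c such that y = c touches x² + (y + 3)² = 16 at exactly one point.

The line touches the circle iff its distance from (0, −3) is 4:
|0·0 + 1·(−3) − c| / √1 = 4
|c − (−3)| = 4, so c = 1 or c = −7.

c = −7 or c = 1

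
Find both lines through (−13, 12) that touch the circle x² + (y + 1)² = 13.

A line y − (12) = m(x − (−13)) is tangent when its distance from (0, −1) is √13:
[m·(13) − (−13)]² = 13(m² + 1)
6m² + 13m + 6 = 0, so m = −3/2 or m = −2/3.
With m = −3/2: 3x + 2y = −15. With m = −2/3: 2x + 3y = 10.

3x + 2y = −15 and 2x + 3y = 10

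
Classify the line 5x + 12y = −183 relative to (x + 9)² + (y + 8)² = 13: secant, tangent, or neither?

Centre (−9, −8), r² = 13. Distance² from centre to line = (42)²/169 = 1764/169.
Since d² < r², the line cuts the circle twice.

secant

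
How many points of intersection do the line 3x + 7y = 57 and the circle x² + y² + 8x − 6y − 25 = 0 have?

2

Substituting the line into the circle gives 58x² + 176x − 370 = 0.
Discriminant = (176)² − 4·58·(−370) = 116816 > 0.
Two real roots: the line is a secant.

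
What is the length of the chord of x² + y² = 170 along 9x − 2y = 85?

2√85

Centre (0, 0), r² = 170. Perpendicular distance d from centre to line = |−85| / √85 = 85/√85.
Chord = 2√(r² − d²) = 2·√(85) = 2√85.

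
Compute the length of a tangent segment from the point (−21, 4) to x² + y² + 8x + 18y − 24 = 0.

Centre (−4, −9), r² = 121. |PO|² = (−17)² + (13)² = 458.
The tangent meets the radius at right angles, so tangent² = |PO|² − r² = 458 − 121 = 337.

√337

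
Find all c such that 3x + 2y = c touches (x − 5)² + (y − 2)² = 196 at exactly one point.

c = 19 ± 14√13

Tangency holds when the distance from the centre (5, 2) to the line equals the radius 14:
|3·5 + 2·2 − c| / √13 = 14
|c − (19)| = 14√13.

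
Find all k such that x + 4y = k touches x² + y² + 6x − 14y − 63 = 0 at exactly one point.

k = 25 ± 11√17

For a tangent, require d(centre, line) = r = 11.
|1·(−3) + 4·7 − k| / √17 = 11
|k − (25)| = 11√17.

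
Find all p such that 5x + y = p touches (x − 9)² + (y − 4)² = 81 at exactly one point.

For a tangent, require d(centre, line) = r = 9.
|5·9 + 1·4 − p| / √26 = 9
|p − (49)| = 9√26.

p = 49 ± 9√26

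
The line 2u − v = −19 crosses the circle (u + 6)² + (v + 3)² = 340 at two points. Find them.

Express v = 2u + 19 and substitute into the circle:
5u² + 100u + 180 = 0  ⟹  u² + 20u + 36 = 0
u = −2 or u = −18, giving (−2, 15) and (−18, −17).

(−18, −17) and (−2, 15)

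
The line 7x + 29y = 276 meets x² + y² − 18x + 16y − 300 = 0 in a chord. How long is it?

Centre (9, −8), r² = 445. Perpendicular distance d from centre to line = |−445| / √890 = 445/√890.
Chord = 2√(r² − d²) = 2·√(445/2) = √890.

√890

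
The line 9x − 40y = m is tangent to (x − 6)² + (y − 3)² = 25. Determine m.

m = −271 or m = 139

For a tangent, require d(centre, line) = r = 5.
|9·6 − 40·3 − m| / √1681 = 5
|m − (−66)| = 5·41, so m = 139 or m = −271.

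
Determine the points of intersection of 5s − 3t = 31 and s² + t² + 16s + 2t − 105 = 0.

(−1, −12) and (5, −2)

Express t = (−31 + 5s)/3 and substitute into the circle:
34s² − 136s − 170 = 0  ⟹  s² − 4s − 5 = 0
s = 5 or s = −1, giving (5, −2) and (−1, −12).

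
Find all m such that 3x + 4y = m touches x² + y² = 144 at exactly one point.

The line touches the circle iff its distance from (0, 0) is 12:
|3·0 + 4·0 − m| / √25 = 12
|m| = 12·5, so m = 60 or m = −60.

m = −60 or m = 60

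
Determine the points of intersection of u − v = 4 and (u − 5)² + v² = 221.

From the line, v = u − 4. Substituting:
2u² − 18u − 180 = 0  ⟹  u² − 9u − 90 = 0
u = 15 or u = −6, giving (15, 11) and (−6, −10).

(−6, −10) and (15, 11)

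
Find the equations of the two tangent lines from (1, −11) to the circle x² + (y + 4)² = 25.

4x − 3y = 37 and 3x + 4y = −41

Write the tangent as mx − y + (−11 − m·(1)) = 0 and set its distance from the centre to 5:
[m·(−1) − (7)]² = 25(m² + 1)
12m² − 7m − 12 = 0, so m = 4/3 or m = −3/4.
With m = 4/3: 4x − 3y = 37. With m = −3/4: 3x + 4y = −41.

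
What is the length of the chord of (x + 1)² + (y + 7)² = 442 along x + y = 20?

10√2

Express y = −x + 20 and substitute into the circle:
2x² − 52x + 288 = 0  ⟹  x² − 26x + 144 = 0
x = 18 or x = 8, giving (18, 2) and (8, 12).
Chord length = distance between (18, 2) and (8, 12) = √200 = 10√2.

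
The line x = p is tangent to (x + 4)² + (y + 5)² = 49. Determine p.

p = −11 or p = 3

Tangency holds when the distance from the centre (−4, −5) to the line equals the radius 7:
|1·(−4) + 0·(−5) − p| / √1 = 7
|p − (−4)| = 7, so p = 3 or p = −11.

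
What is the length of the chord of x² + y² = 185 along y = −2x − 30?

Centre (0, 0), r² = 185. Perpendicular distance d from centre to line = |30| / √5 = 30/√5.
Chord = 2√(r² − d²) = 2·√(5) = 2√5.

2√5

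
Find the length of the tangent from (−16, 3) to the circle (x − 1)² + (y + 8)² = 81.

√329

With centre O = (1, −8), |OP|² = 410 and r² = 81.
Power of the point: PT² = |PO|² − r² = 329, so PT = √329.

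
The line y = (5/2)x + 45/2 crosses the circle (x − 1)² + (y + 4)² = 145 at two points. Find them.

Substitute y = (45 + 5x)/2:
29x² + 522x + 2233 = 0  ⟹  x² + 18x + 77 = 0
x = −7 or x = −11, giving (−7, 5) and (−11, −5).

(−11, −5) and (−7, 5)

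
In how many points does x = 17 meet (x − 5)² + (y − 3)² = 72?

Substituting the line into the circle gives y² − 6y + 81 = 0.
Discriminant = (−6)² − 4·1·(81) = −288 < 0.
No real roots: the line does not meet the circle.

0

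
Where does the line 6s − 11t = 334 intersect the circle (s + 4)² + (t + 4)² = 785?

(−3, −32) and (19, −20)

Express t = (−334 + 6s)/11 and substitute into the circle:
157s² − 2512s − 8949 = 0  ⟹  s² − 16s − 57 = 0
s = 19 or s = −3, giving (19, −20) and (−3, −32).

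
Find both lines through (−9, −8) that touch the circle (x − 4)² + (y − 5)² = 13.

Write the tangent as mx − y + (−8 − m·(−9)) = 0 and set its distance from the centre to √13:
[m·(13) − (13)]² = 13(m² + 1)
6m² − 13m + 6 = 0, so m = 2/3 or m = 3/2.
Through (−9, −8) these give 2x − 3y = 6 and 3x − 2y = −11.

2x − 3y = 6 and 3x − 2y = −11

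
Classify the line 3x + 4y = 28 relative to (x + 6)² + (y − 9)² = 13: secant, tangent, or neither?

Substituting the line into the circle gives 25x² + 240x + 432 = 0.
Δ = 57600 − 43200 = 14400.
Two real roots: the line is a secant.

secant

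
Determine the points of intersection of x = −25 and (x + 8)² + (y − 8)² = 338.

(−25, 1) and (−25, 15)

The line gives x = −25. Substituting into the circle:
y² − 16y + 15 = 0
y = 15 or y = 1, giving (−25, 15) and (−25, 1).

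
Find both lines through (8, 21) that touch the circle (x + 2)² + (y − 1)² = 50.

7x − y = 35 and x − y = −13

Let a tangent through (8, 21) have slope m. Its distance from (−2, 1) must equal 5√2:
[m·(−10) − (−20)]² = 50(m² + 1)
m² − 8m + 7 = 0, so m = 7 or m = 1.
With m = 7: 7x − y = 35. With m = 1: x − y = −13.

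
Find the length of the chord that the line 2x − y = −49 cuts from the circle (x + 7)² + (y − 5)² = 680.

20√5

Centre (−7, 5), r² = 680. Perpendicular distance d from centre to line = |30| / √5 = 30/√5.
Half the chord is √(r² − d²) = √(500), so the full chord is 20√5.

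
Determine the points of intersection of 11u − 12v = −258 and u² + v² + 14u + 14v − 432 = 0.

(−30, −6) and (−6, 16)

Substitute v = (258 + 11u)/12:
265u² + 9540u + 47700 = 0  ⟹  u² + 36u + 180 = 0
u = −6 or u = −30, giving (−6, 16) and (−30, −6).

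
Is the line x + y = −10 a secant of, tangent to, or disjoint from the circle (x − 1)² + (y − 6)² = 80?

Substituting the line into the circle gives 2x² + 30x + 177 = 0.
Discriminant = (30)² − 4·2·(177) = −516 < 0.
No real roots: the line does not meet the circle.

disjoint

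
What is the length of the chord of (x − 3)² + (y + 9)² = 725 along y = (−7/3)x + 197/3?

The distance from (3, −9) to the line is 203/√58, and r² = 725.
Chord = 2√(r² − d²) = 2·√(29/2) = √58.

√58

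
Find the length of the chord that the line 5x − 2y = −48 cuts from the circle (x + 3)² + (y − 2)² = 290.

6√29

Centre (−3, 2), r² = 290. Perpendicular distance d from centre to line = |29| / √29 = 29/√29.
Chord = 2√(r² − d²) = 2·√(261) = 6√29.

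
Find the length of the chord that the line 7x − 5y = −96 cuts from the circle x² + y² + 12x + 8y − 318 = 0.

Express y = (96 + 7x)/5 and substitute into the circle:
74x² + 1924x + 5106 = 0  ⟹  x² + 26x + 69 = 0
x = −3 or x = −23, giving (−3, 15) and (−23, −13).
Chord length = distance between (−3, 15) and (−23, −13) = √1184 = 4√74.

4√74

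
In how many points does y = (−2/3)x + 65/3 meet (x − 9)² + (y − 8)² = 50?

2

Substituting the line into the circle gives 13x² − 326x + 1960 = 0.
Discriminant = (−326)² − 4·13·(1960) = 4356 > 0.
Two real roots: the line is a secant.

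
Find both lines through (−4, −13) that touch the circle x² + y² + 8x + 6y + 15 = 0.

3x − y = 1 and 3x + y = −25

Let a tangent through (−4, −13) have slope m. Its distance from (−4, −3) must equal √10:
(0m − (10))² = 10(m² + 1)
m² − 9 = 0, so m = 3 or m = −3.
With m = 3: 3x − y = 1. With m = −3: 3x + y = −25.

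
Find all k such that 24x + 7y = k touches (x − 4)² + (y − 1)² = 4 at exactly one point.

k = 53 or k = 153

Tangency holds when the distance from the centre (4, 1) to the line equals the radius 2:
|24·4 + 7·1 − k| / √625 = 2
|k − (103)| = 2·25, so k = 153 or k = 53.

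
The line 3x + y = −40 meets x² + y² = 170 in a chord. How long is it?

2√10

From the line, y = −3x − 40. Substituting:
10x² + 240x + 1430 = 0  ⟹  x² + 24x + 143 = 0
x = −11 or x = −13, giving (−11, −7) and (−13, −1).
|(−11, −7) − (−13, −1)| = √((2)² + (−6)²) = 2√10.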